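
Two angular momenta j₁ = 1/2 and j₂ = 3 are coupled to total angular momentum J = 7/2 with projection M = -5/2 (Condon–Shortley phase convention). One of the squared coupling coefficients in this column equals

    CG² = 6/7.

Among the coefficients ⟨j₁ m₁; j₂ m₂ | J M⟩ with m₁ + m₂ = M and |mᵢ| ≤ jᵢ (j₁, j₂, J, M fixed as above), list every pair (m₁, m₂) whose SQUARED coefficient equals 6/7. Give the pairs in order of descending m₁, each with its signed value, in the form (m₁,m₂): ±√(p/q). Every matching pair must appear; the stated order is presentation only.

Admissible pairs with m₁+m₂ = M = -5/2: (-1/2,-2), (1/2,-3)
  (m₁,m₂)=(1/2,-3): CG² = 1/7, CG = +√(1/7)
  (m₁,m₂)=(-1/2,-2): CG² = 6/7, CG = +√(6/7)   ← matches the target
Pairs with CG² = 6/7: (-1/2,-2): +√(6/7)

(-1/2,-2): +√(6/7)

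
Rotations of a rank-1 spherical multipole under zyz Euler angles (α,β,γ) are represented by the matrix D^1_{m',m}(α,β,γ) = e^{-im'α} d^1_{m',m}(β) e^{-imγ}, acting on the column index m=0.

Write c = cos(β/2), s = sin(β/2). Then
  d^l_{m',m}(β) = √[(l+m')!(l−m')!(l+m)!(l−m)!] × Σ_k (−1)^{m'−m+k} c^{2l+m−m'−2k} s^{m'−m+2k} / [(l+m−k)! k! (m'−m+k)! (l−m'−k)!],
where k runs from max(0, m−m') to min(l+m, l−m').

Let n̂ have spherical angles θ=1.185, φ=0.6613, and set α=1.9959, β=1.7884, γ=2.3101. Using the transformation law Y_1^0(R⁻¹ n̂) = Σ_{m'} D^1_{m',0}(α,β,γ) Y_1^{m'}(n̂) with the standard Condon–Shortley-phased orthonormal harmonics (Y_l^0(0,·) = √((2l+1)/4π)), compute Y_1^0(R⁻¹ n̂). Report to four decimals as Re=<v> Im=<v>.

Need the full column D^1_{m',0} for m'=−1..1 at α=1.9959, β=1.7884, γ=2.3101.
cos(β/2)=0.626143, sin(β/2)=0.779708
d^1_{-1,0}: single k=1 term ⇒ +0.690432;  D = -0.284744+0.628980i
d^1_{0,0}: k∈[0..1] ⇒ +0.392055 -0.607945 = -0.215890;  D = -0.215890+0.000000i
d^1_{1,0}: single k=0 term ⇒ -0.690432;  D = +0.284744+0.628980i
Y_1^{m'}(θ=1.185,φ=0.6613) and Σ D·Y over m':
  (-0.2847+0.6290i)·(+0.2526-0.1966i)  (-0.2159+0.0000i)·(+0.1839+0.0000i)  (+0.2847+0.6290i)·(-0.2526-0.1966i)
Y_1^0(R⁻¹ n̂) = +0.063741+0.000000i

Re=0.0637 Im=0.0000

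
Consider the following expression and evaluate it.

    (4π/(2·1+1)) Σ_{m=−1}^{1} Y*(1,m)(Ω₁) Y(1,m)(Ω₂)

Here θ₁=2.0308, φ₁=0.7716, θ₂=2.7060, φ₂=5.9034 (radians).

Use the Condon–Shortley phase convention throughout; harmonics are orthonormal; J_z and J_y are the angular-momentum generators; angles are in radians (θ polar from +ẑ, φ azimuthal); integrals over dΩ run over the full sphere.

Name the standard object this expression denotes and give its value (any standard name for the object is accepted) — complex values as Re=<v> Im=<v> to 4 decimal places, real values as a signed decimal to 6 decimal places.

This sum is the spherical-harmonic addition theorem: it equals the Legendre polynomial P_l(cos γ) of the angle γ between the two directions.
Addition theorem: P_1(cos γ) = (4π/3) Σ_m Y*_{lm}(Ω₁) Y_{lm}(Ω₂), m = −1…1:
  [-1]  conj(Y_{1,-1})(Ω₁) = +0.221906+0.215865i ; Y_{1,-1}(Ω₂) = +0.135393+0.054044i ; Δ = +0.018378+0.041219i
  [+0]  conj(Y_{1,0})(Ω₁) = -0.216916-0.000000i ; Y_{1,0}(Ω₂) = -0.442977+0.000000i ; Δ = +0.096089+0.000000i
  [+1]  conj(Y_{1,1})(Ω₁) = -0.221906+0.215865i ; Y_{1,1}(Ω₂) = -0.135393+0.054044i ; Δ = +0.018378-0.041219i
Total Σ_m = +0.132845+0.000000i. Multiply by 4.188790: +0.556461+0.000000i. P_1(cos γ) = 0.556461

Legendre polynomial (addition theorem), +0.556461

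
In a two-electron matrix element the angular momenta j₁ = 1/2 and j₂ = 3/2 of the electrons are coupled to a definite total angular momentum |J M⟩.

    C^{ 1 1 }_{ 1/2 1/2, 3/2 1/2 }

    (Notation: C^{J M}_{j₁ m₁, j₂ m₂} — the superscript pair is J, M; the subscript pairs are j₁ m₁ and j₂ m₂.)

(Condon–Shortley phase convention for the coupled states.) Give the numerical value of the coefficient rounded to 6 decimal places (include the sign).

+√(1/4) ≈ +0.500000

triangle: 1!×0!×2!/4! = 2/24
(j±m)!: 1!×0!×2!×1!×2!×0! = 4
prefactor² = (2J+1)×Δ×N² = 1
  k=0: +1/(0!×1!×0!×2!×0!×0!) = 1/2
Σ = 1/2  ⇒  CG² = 1×(1/2)² = 1/4
CG = +√(1/4) = +0.500000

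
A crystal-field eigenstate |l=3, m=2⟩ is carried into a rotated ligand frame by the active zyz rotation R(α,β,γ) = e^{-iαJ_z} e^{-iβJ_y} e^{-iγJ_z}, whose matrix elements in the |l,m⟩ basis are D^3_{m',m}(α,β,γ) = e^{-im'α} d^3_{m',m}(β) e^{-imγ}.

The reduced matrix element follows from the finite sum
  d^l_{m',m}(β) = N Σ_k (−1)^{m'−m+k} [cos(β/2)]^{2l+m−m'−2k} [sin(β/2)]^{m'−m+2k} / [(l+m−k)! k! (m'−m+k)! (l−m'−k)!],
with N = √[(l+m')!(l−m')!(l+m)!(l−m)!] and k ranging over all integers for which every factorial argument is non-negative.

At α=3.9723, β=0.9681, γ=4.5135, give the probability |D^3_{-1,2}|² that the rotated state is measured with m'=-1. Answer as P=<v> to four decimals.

P=0.1451

First d^3_{-1,2}(β=0.9681), then the phase factors e^{-i(-1)α} and e^{-i(2)γ}:
Half-angle: c=0.885117, s=0.465368. N=√(2·24·120·1)=75.894664
k: max(0,(2)−(-1))=3 … min(3+(2),3−(-1))=4
  k=3: (−1)^0·75.8947/(12)·0.8851^3·0.4654^3 = +0.441999
  k=4: (−1)^1·75.8947/(24)·0.8851^1·0.4654^5 = -0.061092
d^3_{-1,2}(0.9681) = +0.441999 -0.061092 = +0.380907
|D^3_{-1,2}|² = |d^3_{-1,2}(β)|² = (+0.380907)² = 0.145090 (the z-rotation phases have unit modulus)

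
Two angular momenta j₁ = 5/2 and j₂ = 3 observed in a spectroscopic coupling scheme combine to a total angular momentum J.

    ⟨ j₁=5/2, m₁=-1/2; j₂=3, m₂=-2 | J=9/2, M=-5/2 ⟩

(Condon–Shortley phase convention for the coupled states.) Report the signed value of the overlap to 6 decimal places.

+√(49/198) ≈ +0.497468

j₁+j₂−J=1  J+j₁−j₂=4  J−j₁+j₂=5  j₁+j₂+J+1=11
(j₁±m₁, j₂±m₂, J±M) = (2,3,1,5,2,7)
P² = 115200/11
sum k=0..1:
  [0] +1/144 = 1/144
  [1] −1/480 = -1/480
S = 7/1440
C² = P²·S² = 49/198 ; C = +0.497468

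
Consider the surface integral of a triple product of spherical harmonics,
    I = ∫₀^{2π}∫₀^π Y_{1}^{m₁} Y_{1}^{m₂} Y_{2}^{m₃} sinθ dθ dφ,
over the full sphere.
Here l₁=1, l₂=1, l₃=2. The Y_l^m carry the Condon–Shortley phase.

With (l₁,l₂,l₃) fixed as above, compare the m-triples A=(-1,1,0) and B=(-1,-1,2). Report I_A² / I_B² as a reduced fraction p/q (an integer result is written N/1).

Same 1,1,2: normalisation and zero-m 3j drop out of the ratio.
A: Δ: 0! 2! 2! / 5! → 1/30; sum: t=0:+1/4 = 1/4; 3j²(1 1 2; -1 1 0) = Δ·Π!·Σ² = 1/30  (sign +1)
B: Δ: 0! 2! 2! / 5! → 1/30; sum: t=0:+1/4 = 1/4; 3j²(1 1 2; -1 -1 2) = Δ·Π!·Σ² = 1/5  (sign +1)
I_A²/I_B² = (1/30)/(1/5) = 1/6

1/6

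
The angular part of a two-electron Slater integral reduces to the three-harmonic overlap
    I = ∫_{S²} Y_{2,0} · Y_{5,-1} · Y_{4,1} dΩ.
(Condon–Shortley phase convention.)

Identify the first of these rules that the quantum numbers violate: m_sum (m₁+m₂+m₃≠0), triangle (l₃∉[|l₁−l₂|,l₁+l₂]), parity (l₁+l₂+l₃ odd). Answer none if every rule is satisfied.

parity

azimuthal sum: 0 − 1 + 1 = 0  ✓
3 ≤ 4 ≤ 7 (triangle on l)  ✓
L = 2 + 5 + 4 = 11 (odd)  ✗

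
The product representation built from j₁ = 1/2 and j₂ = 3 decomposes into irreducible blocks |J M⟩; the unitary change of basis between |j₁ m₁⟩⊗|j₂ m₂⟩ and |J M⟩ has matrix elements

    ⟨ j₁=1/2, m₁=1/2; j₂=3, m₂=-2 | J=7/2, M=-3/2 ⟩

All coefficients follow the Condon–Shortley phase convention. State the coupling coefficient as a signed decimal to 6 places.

+0.534522  (= +√(2/7))

√[8·0!1!6!/8! · 1!0!1!5!2!5!] = √(28800/7)
  +(−1)^0/∏(0,0,0,1,1,5)! = 1/120  (running 1/120)
⟨..|..⟩ = √(28800/7)·(1/120) = +0.534522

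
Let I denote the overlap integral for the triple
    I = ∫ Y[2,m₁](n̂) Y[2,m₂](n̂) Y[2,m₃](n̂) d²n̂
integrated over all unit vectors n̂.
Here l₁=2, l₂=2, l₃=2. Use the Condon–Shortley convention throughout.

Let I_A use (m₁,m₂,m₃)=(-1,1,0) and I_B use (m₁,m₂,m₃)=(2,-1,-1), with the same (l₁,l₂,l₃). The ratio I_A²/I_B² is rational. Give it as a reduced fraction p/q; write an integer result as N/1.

1/6

Shared (l₁,l₂,l₃)=(2,2,2): N and (l;000)² cancel in I_A²/I_B².
A: Δ = 2!·2!·2!/7! = 1/630; Racah Σ t=1..2: t=1:−1/4 t=2:+1/2 = 1/4; ⇒ 3j(2 2 2; -1 1 0)² = 1/70, sgn +1
B: Δ = 2!·2!·2!/7! = 1/630; Racah Σ t=0..0: t=0:+1/4 = 1/4; ⇒ 3j(2 2 2; 2 -1 -1)² = 3/35, sgn -1
I_A²/I_B² = (1/70)/(3/35) = 1/6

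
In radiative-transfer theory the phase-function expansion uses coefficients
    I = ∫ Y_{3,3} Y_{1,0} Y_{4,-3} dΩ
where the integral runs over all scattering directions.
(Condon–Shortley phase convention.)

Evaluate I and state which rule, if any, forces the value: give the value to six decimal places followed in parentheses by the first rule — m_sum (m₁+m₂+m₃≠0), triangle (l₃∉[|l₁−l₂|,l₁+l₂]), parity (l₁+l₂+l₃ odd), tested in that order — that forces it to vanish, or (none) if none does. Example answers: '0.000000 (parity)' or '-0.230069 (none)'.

m-sum 0 ✓  L=8 even ✓  2≤4≤4 ✓
Π(2lᵢ+1) = 7×3×9 = 189
triangle coeff Δ(3,1,4) = 1/252
Σ_t [0,0]: t=0:+1/36 = 1/36
(3j)²=4/63 [(3 1 4; 0 0 0)], sign=+1
Σ_t [0,0]: t=0:+1/720 = 1/720
(3j)²=1/36 [(3 1 4; 3 0 -3)], sign=-1
⇒ 4πI² = 1/3
I = (-1)√(1/3/(4π)) = -0.16286750
No selection rule forces the value: the integral is nonzero (none).

-0.162868 (none)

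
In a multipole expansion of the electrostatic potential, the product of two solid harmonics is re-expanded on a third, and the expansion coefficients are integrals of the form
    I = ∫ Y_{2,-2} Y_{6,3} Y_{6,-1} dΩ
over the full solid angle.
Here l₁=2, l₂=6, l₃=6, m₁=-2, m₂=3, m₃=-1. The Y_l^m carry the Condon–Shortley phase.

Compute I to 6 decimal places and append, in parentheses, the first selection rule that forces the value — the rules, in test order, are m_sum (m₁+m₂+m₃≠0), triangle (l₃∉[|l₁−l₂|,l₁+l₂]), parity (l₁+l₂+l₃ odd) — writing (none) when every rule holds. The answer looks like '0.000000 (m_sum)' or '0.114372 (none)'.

0.177674 (none)

Checks pass: Σm=0; 14 even; l₃=6∈[4,8].
(2·2+1)(2·6+1)(2·6+1) = 845
Δ: 2! 2! 10! / 15! → 1/90090
sum: t=0:+1/69120 t=1:−1/14400 t=2:+1/69120 = -7/172800
3j²(2 6 6; 0 0 0) = Δ·Π!·Σ² = 14/715  (sign -1)
sum: t=2:+1/120960 = 1/120960
3j²(2 6 6; -2 3 -1) = Δ·Π!·Σ² = 24/1001  (sign -1)
combine: 4πI² = 845·14/715·24/1001 = 48/121
take √, sign +1: I = 0.17767364
No selection rule forces the value: the integral is nonzero (none).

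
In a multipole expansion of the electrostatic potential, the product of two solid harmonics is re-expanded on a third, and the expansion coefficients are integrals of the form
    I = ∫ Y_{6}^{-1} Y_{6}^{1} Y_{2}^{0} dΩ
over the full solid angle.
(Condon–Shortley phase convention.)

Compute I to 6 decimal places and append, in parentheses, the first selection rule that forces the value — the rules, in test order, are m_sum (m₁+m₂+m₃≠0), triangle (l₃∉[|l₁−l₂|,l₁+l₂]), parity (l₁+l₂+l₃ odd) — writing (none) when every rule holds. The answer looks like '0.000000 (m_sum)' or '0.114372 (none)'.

-0.149094 (none)

Checks pass: Σm=0; 14 even; l₃=2∈[0,12].
(2·6+1)(2·6+1)(2·2+1) = 845
Δ: 10! 2! 2! / 15! → 1/90090
sum: t=4:+1/69120 t=5:−1/14400 t=6:+1/69120 = -7/172800
3j²(6 6 2; 0 0 0) = Δ·Π!·Σ² = 14/715  (sign -1)
sum: t=5:−1/57600 t=6:+1/17280 t=7:−1/120960 = 13/403200
3j²(6 6 2; -1 1 0) = Δ·Π!·Σ² = 13/770  (sign +1)
combine: 4πI² = 845·14/715·13/770 = 169/605
take √, sign -1: I = -0.14909419
No selection rule forces the value: the integral is nonzero (none).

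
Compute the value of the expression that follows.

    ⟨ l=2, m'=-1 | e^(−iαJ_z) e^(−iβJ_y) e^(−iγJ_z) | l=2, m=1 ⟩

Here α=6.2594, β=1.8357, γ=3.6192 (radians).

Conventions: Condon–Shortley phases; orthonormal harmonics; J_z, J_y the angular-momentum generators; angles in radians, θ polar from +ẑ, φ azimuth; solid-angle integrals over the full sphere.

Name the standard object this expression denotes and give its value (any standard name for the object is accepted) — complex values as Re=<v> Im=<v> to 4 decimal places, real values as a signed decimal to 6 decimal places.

This is a Wigner D-matrix element — the rotation-matrix element ⟨l m'| R(α,β,γ) |l m⟩ in the angular-momentum basis.
D^2_{-1,1}(6.2594,1.8357,3.6192) = e^{-i·-1·6.2594}·d^2_{-1,1}(1.8357)·e^{-i·1·3.6192}. Compute d first:
Half-angle: c=0.607529, s=0.794297. N=√(1·6·6·1)=6.000000
Admissible k: 2..3 (factorial args all ≥0)
  k=2: (−1)^0·6.0000/(2)·0.6075^2·0.7943^2 = +0.698589
  k=3: (−1)^1·6.0000/(6)·0.6075^0·0.7943^4 = -0.398045
d^2_{-1,1}(1.8357) = +0.698589 -0.398045 = +0.300544
Phases: e^{-i·(-1)·6.2594}=+0.999717-0.023783i, e^{-i·(1)·3.6192}=-0.888097+0.459656i ⇒ D=-0.263551+0.144456i

Wigner D-matrix element, Re=-0.2636 Im=0.1445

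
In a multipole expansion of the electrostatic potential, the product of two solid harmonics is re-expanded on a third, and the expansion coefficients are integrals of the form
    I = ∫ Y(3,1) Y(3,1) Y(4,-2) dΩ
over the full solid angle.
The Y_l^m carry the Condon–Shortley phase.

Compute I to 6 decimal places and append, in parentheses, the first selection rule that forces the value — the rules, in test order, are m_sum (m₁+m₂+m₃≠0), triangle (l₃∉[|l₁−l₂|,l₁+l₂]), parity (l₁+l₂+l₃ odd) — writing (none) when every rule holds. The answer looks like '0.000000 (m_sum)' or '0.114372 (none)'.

m-sum 0 ✓  L=10 even ✓  0≤4≤6 ✓
Π(2lᵢ+1) = 7×7×9 = 441
triangle coeff Δ(3,3,4) = 1/34650
Σ_t [0,2]: t=0:+1/72 t=1:−1/16 t=2:+1/72 = -5/144
(3j)²=2/77 [(3 3 4; 0 0 0)], sign=-1
Σ_t [0,2]: t=0:+1/192 t=1:−1/36 t=2:+1/192 = -5/288
(3j)²=20/693 [(3 3 4; 1 1 -2)], sign=-1
⇒ 4πI² = 40/121
I = (+1)√(40/121/(4π)) = 0.16219310
No selection rule forces the value: the integral is nonzero (none).

0.162193 (none)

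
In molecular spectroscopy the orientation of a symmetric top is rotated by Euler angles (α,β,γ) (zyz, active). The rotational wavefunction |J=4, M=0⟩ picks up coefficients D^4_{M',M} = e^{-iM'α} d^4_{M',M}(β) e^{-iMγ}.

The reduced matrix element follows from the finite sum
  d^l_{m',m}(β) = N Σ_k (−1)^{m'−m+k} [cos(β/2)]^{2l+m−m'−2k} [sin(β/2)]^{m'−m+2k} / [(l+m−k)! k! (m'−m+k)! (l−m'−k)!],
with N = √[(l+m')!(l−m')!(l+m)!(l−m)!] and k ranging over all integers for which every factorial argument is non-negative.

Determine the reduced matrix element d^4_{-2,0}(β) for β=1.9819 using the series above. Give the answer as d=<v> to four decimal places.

d^4_{-2,0}(β=1.9819) via the finite sum:
Half-angle: c=0.547895, s=0.836547. N=√(2·720·24·24)=910.735966
The bounds max(0,m−m')=2 and min(l+m,l−m')=4 give 3 terms
  k=2: (−1)^0·910.7360/(96)·0.5479^6·0.8365^2 = +0.179592
  k=3: (−1)^1·910.7360/(36)·0.5479^4·0.8365^4 = -1.116456
  k=4: (−1)^2·910.7360/(96)·0.5479^2·0.8365^6 = +0.976019
d^4_{-2,0}(1.9819) = +0.179592 -1.116456 +0.976019 = +0.039155

d=0.0392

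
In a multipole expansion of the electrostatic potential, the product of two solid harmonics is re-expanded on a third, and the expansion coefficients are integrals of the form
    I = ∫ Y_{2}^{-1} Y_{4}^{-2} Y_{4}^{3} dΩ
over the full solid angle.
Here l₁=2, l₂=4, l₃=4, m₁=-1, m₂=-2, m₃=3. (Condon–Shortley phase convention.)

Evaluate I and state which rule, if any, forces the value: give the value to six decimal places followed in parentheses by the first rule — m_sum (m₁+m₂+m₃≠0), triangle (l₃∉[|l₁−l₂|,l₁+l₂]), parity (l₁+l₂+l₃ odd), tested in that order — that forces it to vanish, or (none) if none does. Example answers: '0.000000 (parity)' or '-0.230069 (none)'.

-0.187702 (none)

Rules hold: Σm=0, L=10 even, 2≤4≤6.
N = 5·9·9 = 405
Δ = 2!·2!·6!/11! = 1/13860
Racah Σ t=0..2: t=0:+1/192 t=1:−1/36 t=2:+1/192 = -5/288
⇒ 3j(2 4 4; 0 0 0)² = 20/693, sgn -1
Racah Σ t=1..2: t=1:−1/240 t=2:+1/1440 = -1/288
⇒ 3j(2 4 4; -1 -2 3)² = 5/132, sgn +1
4πI² = N·(3j₀)²·(3jₘ)² = 375/847
I = -1·√(0.442739/4π) = -0.18770204
No selection rule forces the value: the integral is nonzero (none).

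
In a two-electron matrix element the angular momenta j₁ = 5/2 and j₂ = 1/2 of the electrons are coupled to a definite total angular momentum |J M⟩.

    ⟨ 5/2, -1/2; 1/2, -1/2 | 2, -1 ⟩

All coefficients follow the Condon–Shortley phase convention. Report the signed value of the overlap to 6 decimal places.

+√(1/3) ≈ +0.577350

triangle: 1!·4!·0!/6! = 24/720
(j±m)!: 2!·3!·0!·1!·1!·3! = 72
prefactor² = (2J+1)·Δ·N² = 12
  k=0: +1/(0!·1!·3!·0!·1!·0!) = 1/6
Σ = 1/6  ⇒  CG² = 12·(1/6)² = 1/3
CG = +√(1/3) = +0.577350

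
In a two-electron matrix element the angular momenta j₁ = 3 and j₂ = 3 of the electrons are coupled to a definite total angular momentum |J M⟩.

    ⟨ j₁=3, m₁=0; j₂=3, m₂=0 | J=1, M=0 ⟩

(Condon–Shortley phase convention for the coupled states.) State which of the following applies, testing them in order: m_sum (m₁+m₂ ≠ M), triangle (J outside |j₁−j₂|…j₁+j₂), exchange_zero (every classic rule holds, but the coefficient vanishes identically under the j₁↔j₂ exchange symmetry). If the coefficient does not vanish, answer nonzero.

m-sum: m₁+m₂ = 0+0 = 0, M = 0  ✓
triangle: |j₁−j₂| = 0 ≤ J = 1 ≤ j₁+j₂ = 6  ✓
exchange: j₁=j₂ and m₁=m₂, and (−1)^(j₁+j₂−J) = (−1)^5 = −1 forces ⟨j₁m₁;j₂m₂|JM⟩ = −⟨j₂m₂;j₁m₁|JM⟩ = −⟨j₁m₁;j₂m₂|JM⟩ ⇒ the coefficient vanishes identically
Racah sum check: Σ_k collapses to 0 ⇒ CG = 0

exchange_zero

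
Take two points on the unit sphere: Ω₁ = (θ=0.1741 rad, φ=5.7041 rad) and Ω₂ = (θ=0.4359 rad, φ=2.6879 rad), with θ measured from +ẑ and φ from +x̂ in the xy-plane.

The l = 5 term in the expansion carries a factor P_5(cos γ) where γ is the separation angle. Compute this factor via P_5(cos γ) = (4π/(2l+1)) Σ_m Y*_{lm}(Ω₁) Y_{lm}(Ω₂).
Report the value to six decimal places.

-0.366942

Expand P_5 via completeness: Σ_{m} conj(Y_{5,m}) at Ω₁ times Y_{5,m} at Ω₂ —
  m=-5: (-0.000070-0.000018i) × (+0.004001-0.004773i) = -0.000000+0.000000i  (running Σ = -0.000000+0.000000i)
  m=-4: (-0.000883-0.000956i) × (-0.010214+0.041033i) = +0.000048-0.000026i  (running Σ = +0.000048-0.000026i)
  m=-3: (-0.002303-0.013707i) × (-0.034671-0.162891i) = -0.002153+0.000850i  (running Σ = -0.002105+0.000824i)
  m=-2: (+0.038361-0.087631i) × (+0.247115+0.316172i) = +0.037186-0.009526i  (running Σ = +0.035081-0.008702i)
  m=-1: (+0.333342-0.217959i) × (-0.446786-0.217861i) = -0.196417+0.024759i  (running Σ = -0.161336+0.016057i)
  m=0: (+0.734449-0.000000i) × (+0.001999+0.000000i) = +0.001468+0.000000i  (running Σ = -0.159868+0.016057i)
  m=1: (-0.333342-0.217959i) × (+0.446786-0.217861i) = -0.196417-0.024759i  (running Σ = -0.356285-0.008702i)
  m=2: (+0.038361+0.087631i) × (+0.247115-0.316172i) = +0.037186+0.009526i  (running Σ = -0.319099+0.000824i)
  m=3: (+0.002303-0.013707i) × (+0.034671-0.162891i) = -0.002153-0.000850i  (running Σ = -0.321252-0.000026i)
  m=4: (-0.000883+0.000956i) × (-0.010214-0.041033i) = +0.000048+0.000026i  (running Σ = -0.321203+0.000000i)
  m=5: (+0.000070-0.000018i) × (-0.004001-0.004773i) = -0.000000-0.000000i  (running Σ = -0.321204+0.000000i)
Σ over m = -0.321204+0.000000i; ×(4π/11) → -0.366942+0.000000i. Real part: -0.366942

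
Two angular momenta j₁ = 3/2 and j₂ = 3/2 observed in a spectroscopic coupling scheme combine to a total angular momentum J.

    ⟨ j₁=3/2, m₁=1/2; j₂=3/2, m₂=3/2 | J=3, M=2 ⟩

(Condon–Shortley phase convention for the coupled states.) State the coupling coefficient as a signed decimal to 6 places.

√[7·0!3!3!/7! · 2!1!3!0!5!1!] = √(72)
  +(−1)^0/∏(0,0,1,3,2,0)! = 1/12  (running 1/12)
⟨..|..⟩ = √(72)·(1/12) = +0.707107

+√(1/2) ≈ +0.707107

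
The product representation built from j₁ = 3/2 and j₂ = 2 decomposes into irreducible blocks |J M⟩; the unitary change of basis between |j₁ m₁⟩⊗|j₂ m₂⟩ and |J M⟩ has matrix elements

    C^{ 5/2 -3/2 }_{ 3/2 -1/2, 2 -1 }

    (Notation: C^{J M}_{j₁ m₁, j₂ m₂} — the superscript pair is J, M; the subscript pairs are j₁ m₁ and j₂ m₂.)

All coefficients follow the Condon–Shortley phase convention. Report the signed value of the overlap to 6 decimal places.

triangle: 1!*2!*3!/7! = 12/5040
(j±m)!: 1!*2!*1!*3!*1!*4! = 288
prefactor² = (2J+1)*Δ*N² = 144/35
  k=0: +1/(0!*1!*2!*1!*0!*2!) = 1/4
  k=1: −1/(1!*0!*1!*0!*1!*3!) = -1/6
Σ = 1/12  ⇒  CG² = 144/35*(1/12)² = 1/35
CG = +√(1/35) = +0.169031

+0.169031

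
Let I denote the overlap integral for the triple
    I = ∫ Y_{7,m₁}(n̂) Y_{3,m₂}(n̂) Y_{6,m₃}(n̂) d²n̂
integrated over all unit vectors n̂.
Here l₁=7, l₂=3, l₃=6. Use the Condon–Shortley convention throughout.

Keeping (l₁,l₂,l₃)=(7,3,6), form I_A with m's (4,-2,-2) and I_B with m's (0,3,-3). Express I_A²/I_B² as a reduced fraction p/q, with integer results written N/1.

11/63

Shared (l₁,l₂,l₃)=(7,3,6): N and (l;000)² cancel in I_A²/I_B².
A: Δ = 4!·10!·2!/17! = 1/2042040; Racah Σ t=0..1: t=0:+1/725760 t=1:−1/967680 = 1/2903040; ⇒ 3j(7 3 6; 4 -2 -2)² = 5/3094, sgn +1
B: Δ = 4!·10!·2!/17! = 1/2042040; Racah Σ t=4..4: t=4:+1/1451520 = 1/1451520; ⇒ 3j(7 3 6; 0 3 -3)² = 45/4862, sgn -1
I_A²/I_B² = (5/3094)/(45/4862) = 11/63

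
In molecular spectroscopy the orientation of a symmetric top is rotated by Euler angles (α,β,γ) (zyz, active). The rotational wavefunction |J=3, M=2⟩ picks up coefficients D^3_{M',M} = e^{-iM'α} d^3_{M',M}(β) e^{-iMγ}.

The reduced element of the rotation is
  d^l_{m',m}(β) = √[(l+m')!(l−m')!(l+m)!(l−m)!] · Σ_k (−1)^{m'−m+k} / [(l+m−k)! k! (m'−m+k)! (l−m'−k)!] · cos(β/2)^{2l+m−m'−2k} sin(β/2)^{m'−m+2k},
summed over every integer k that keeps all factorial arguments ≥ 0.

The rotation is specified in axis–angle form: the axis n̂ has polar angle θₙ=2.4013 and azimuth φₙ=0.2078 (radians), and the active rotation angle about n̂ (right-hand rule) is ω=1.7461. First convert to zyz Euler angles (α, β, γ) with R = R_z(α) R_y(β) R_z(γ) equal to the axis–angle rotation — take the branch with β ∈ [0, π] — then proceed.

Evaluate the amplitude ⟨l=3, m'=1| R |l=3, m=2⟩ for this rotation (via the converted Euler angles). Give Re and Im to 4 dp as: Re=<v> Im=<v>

Axis–angle → zyz. n̂ = (sinθₙcosφₙ, sinθₙsinφₙ, cosθₙ) = (+0.659994, +0.139155, -0.738271), ω = 1.7461.
R = I cosω + sinω [n̂]ₓ + (1−cosω) n̂n̂ᵀ gives
  R = [+0.337155, +0.834816, -0.435212; -0.619097, -0.151666, -0.770530; -0.709257, +0.529226, +0.465697]
β = atan2(√(R₁₃²+R₂₃²), R₃₃) = 1.086374; α = atan2(R₂₃, R₁₃) mod 2π = 4.198238; γ = atan2(R₃₂, −R₃₁) mod 2π = 0.641045
Split into d^3_{1,2}(β=1.0864) × two z-phases.
Half-angle: c=0.856066, s=0.516867. N=√(24·2·120·1)=75.894664
The bounds max(0,m−m')=1 and min(l+m,l−m')=2 give 2 terms
  k=1: (−1)^0·75.8947/(24)·0.8561^5·0.5169^1 = +0.751475
  k=2: (−1)^1·75.8947/(12)·0.8561^3·0.5169^3 = -0.547883
d^3_{1,2}(1.0864) = +0.751475 -0.547883 = +0.203591
D = (-0.491796+0.870710i)·(+0.203591)·(+0.284712-0.958613i) = +0.141426+0.146452i

Re=0.1414 Im=0.1465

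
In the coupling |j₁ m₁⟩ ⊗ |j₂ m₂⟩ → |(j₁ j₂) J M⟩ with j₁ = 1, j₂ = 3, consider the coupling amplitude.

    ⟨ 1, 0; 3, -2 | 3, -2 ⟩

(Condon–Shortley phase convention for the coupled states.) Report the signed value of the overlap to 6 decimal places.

j₁+j₂−J=1  J+j₁−j₂=1  J−j₁+j₂=5  j₁+j₂+J+1=8
(j₁±m₁, j₂±m₂, J±M) = (1,1,1,5,1,5)
P² = 300
sum k=0..1:
  [0] +1/24 = 1/24
  [1] −1/120 = -1/120
S = 1/30
C² = P²·S² = 1/3 ; C = +0.577350

+0.577350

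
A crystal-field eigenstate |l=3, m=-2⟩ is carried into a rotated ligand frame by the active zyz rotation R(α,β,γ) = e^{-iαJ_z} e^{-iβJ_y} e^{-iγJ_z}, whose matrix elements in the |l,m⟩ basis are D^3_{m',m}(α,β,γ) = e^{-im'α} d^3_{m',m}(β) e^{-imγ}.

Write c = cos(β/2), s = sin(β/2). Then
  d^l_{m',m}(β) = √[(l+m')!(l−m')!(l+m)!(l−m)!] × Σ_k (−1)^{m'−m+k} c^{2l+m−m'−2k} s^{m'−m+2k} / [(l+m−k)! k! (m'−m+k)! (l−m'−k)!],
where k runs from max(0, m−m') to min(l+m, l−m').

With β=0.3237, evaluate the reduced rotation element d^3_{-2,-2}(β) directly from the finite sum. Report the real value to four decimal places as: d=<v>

d=0.8009

d^3_{-2,-2}(β=0.3237) via the finite sum:
c=cos(0.323700/2)=0.986931, s=sin(0.323700/2)=0.161144; N=√[1·120·1·120]=120.000000
k∈{0,1} keeps every argument non-negative
  k=0: (−1)^0·120.0000/(120)·0.9869^6·0.1611^0 = +0.924103
  k=1: (−1)^1·120.0000/(24)·0.9869^4·0.1611^2 = -0.123182
d^3_{-2,-2}(0.3237) = +0.924103 -0.123182 = +0.800921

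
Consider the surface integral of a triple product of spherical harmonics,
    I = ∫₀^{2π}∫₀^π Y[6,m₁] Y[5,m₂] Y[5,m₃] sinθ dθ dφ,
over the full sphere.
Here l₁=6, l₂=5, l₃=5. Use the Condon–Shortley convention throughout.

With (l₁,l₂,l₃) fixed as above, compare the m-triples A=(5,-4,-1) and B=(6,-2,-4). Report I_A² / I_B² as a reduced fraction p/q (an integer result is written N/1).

l's match ⇒ only the (l;m) 3-j factors differ between A and B.
A: triangle coeff Δ(6,5,5) = 1/28588560; Σ_t [0,1]: t=0:+1/518400 t=1:−1/2073600 = 1/691200; (3j)²=81/4420 [(6 5 5; 5 -4 -1)], sign=+1
B: triangle coeff Δ(6,5,5) = 1/28588560; Σ_t [0,0]: t=0:+1/3110400 = 1/3110400; (3j)²=21/1105 [(6 5 5; 6 -2 -4)], sign=-1
I_A²/I_B² = (81/4420)/(21/1105) = 27/28

27/28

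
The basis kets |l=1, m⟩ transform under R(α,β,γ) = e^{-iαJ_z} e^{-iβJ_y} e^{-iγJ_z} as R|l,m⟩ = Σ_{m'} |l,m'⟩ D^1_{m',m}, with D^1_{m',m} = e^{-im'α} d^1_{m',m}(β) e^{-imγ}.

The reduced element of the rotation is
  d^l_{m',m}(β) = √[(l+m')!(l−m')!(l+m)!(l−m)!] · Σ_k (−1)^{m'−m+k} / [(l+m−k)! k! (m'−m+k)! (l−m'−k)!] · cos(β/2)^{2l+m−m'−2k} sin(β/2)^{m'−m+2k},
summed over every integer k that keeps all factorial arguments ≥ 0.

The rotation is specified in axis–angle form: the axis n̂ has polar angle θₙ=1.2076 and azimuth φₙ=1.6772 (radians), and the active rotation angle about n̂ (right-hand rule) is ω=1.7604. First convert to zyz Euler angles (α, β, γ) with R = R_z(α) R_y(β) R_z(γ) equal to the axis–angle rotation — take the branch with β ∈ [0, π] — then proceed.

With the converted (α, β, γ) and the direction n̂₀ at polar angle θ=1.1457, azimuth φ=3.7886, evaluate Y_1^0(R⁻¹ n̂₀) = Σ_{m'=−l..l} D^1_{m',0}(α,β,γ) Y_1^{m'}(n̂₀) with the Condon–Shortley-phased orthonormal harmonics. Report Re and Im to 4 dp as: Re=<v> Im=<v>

Axis–angle → zyz. n̂ = (sinθₙcosφₙ, sinθₙsinφₙ, cosθₙ) = (-0.099275, +0.929479, +0.355264), ω = 1.7604.
R = I cosω + sinω [n̂]ₓ + (1−cosω) n̂n̂ᵀ gives
  R = [-0.176757, -0.458562, +0.870906; +0.239232, +0.838287, +0.489941; -0.954738, +0.294949, -0.038470]
β = atan2(√(R₁₃²+R₂₃²), R₃₃) = 1.609276; α = atan2(R₂₃, R₁₃) mod 2π = 0.512438; γ = atan2(R₃₂, −R₃₁) mod 2π = 0.299631
Need the full column D^1_{m',0} for m'=−1..1 at α=0.5124, β=1.6093, γ=0.2996.
cos(β/2)=0.693372, sin(β/2)=0.720580
d^1_{-1,0}: single k=1 term ⇒ +0.706583;  D = +0.615824+0.346441i
d^1_{0,0}: k∈[0..1] ⇒ +0.480765 -0.519235 = -0.038470;  D = -0.038470+0.000000i
d^1_{1,0}: single k=0 term ⇒ -0.706583;  D = -0.615824+0.346441i
Y_1^{m'}(θ=1.1457,φ=3.7886) and Σ D·Y over m':
  (+0.6158+0.3464i)·(-0.2511+0.1897i)  (-0.0385+0.0000i)·(+0.2015+0.0000i)  (-0.6158+0.3464i)·(+0.2511+0.1897i)
Y_1^0(R⁻¹ n̂) = -0.448518+0.000000i

Re=-0.4485 Im=0.0000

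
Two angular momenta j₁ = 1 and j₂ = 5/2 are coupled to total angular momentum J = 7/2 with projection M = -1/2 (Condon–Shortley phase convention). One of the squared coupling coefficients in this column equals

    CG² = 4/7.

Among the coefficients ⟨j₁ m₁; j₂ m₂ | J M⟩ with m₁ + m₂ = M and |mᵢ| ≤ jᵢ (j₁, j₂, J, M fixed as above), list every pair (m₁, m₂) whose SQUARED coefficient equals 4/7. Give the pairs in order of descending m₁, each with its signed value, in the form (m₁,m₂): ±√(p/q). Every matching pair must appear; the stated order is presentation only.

Admissible pairs with m₁+m₂ = M = -1/2: (-1,1/2), (0,-1/2), (1,-3/2)
  (m₁,m₂)=(1,-3/2): CG² = 1/7, CG = +√(1/7)
  (m₁,m₂)=(0,-1/2): CG² = 4/7, CG = +√(4/7)   ← matches the target
  (m₁,m₂)=(-1,1/2): CG² = 2/7, CG = +√(2/7)
Pairs with CG² = 4/7: (0,-1/2): +√(4/7)

(0,-1/2): +√(4/7)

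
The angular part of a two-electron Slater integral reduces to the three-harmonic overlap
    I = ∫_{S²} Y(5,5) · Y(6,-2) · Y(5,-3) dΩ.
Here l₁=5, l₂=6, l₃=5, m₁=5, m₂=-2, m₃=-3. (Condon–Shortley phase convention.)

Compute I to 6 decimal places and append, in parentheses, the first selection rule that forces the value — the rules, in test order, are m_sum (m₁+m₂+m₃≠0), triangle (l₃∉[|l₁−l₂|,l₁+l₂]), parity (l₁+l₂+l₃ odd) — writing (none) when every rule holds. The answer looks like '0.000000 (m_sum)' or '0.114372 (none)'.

Checks pass: Σm=0; 16 even; l₃=5∈[1,11].
(2·5+1)(2·6+1)(2·5+1) = 1573
Δ: 6! 4! 6! / 17! → 1/28588560
sum: t=1:−1/345600 t=2:+1/13824 t=3:−1/5184 t=4:+1/13824 t=5:−1/345600 = -7/129600
3j²(5 6 5; 0 0 0) = Δ·Π!·Σ² = 80/7293  (sign +1)
sum: t=0:+1/829440 = 1/829440
3j²(5 6 5; 5 -2 -3) = Δ·Π!·Σ² = 35/2431  (sign +1)
combine: 4πI² = 1573·80/7293·35/2431 = 2800/11271
take √, sign +1: I = 0.14060244
No selection rule forces the value: the integral is nonzero (none).

0.140602 (none)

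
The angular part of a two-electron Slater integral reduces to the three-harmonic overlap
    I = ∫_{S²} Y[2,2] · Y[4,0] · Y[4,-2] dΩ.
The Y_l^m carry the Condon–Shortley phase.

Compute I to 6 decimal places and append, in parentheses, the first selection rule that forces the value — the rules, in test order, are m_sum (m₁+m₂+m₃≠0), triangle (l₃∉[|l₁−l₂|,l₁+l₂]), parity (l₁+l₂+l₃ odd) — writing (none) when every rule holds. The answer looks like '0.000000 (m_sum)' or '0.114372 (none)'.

-0.190365 (none)

Rules hold: Σm=0, L=10 even, 2≤4≤6.
N = 5·9·9 = 405
Δ = 2!·2!·6!/11! = 1/13860
Racah Σ t=0..2: t=0:+1/192 t=1:−1/36 t=2:+1/192 = -5/288
⇒ 3j(2 4 4; 0 0 0)² = 20/693, sgn -1
Racah Σ t=0..0: t=0:+1/192 = 1/192
⇒ 3j(2 4 4; 2 0 -2)² = 3/77, sgn +1
4πI² = N·(3j₀)²·(3jₘ)² = 2700/5929
I = -1·√(0.455389/4π) = -0.19036462
No selection rule forces the value: the integral is nonzero (none).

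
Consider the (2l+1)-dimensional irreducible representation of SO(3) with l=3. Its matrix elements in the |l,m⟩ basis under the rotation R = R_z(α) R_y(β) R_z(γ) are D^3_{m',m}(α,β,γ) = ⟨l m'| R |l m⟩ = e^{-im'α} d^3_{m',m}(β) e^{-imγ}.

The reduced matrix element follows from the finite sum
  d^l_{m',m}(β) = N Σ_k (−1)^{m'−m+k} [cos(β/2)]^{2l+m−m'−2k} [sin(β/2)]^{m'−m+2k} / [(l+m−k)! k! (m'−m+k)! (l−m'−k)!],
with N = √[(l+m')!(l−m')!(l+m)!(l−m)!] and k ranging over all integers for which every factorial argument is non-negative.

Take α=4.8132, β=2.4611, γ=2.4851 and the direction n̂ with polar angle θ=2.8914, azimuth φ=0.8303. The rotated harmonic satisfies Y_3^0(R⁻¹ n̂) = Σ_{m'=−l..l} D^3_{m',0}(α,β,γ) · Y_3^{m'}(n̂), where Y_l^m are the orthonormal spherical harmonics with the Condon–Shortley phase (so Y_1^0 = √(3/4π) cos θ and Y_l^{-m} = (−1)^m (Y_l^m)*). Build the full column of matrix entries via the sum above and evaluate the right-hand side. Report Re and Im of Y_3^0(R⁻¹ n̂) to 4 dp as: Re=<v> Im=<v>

Need the full column D^3_{m',0} for m'=−3..3 at α=4.8132, β=2.4611, γ=2.4851.
cos(β/2)=0.333719, sin(β/2)=0.942672
d^3_{-3,0}: single k=3 term ⇒ +0.139233;  D = -0.041470+0.132914i
d^3_{-2,0}: k∈[2..3] ⇒ +0.060368 -0.481689 = -0.421321;  D = +0.412786+0.084373i
d^3_{-1,0}: k∈[1..3] ⇒ +0.013516 -0.323548 +0.860550 = +0.550519;  D = +0.055404-0.547724i
d^3_{0,0}: k∈[0..3] ⇒ +0.001381 -0.099195 +0.791496 -0.701722 = -0.008040;  D = -0.008040+0.000000i
d^3_{1,0}: k∈[0..2] ⇒ -0.013516 +0.323548 -0.860550 = -0.550519;  D = -0.055404-0.547724i
d^3_{2,0}: k∈[0..1] ⇒ +0.060368 -0.481689 = -0.421321;  D = +0.412786-0.084373i
d^3_{3,0}: single k=0 term ⇒ -0.139233;  D = +0.041470+0.132914i
Y_3^{m'}(θ=2.8914,φ=0.8303) and Σ D·Y over m':
  (-0.0415+0.1329i)·(-0.0050-0.0038i)  (+0.4128+0.0844i)·(+0.0054+0.0605i)  (+0.0554-0.5477i)·(+0.1994-0.2181i)  (-0.0080+0.0000i)·(-0.6123+0.0000i)  (-0.0554-0.5477i)·(-0.1994-0.2181i)  (+0.4128-0.0844i)·(+0.0054-0.0605i)  (+0.0415+0.1329i)·(+0.0050-0.0038i)
Y_3^0(R⁻¹ n̂) = -0.216223-0.000000i

Re=-0.2162 Im=0.0000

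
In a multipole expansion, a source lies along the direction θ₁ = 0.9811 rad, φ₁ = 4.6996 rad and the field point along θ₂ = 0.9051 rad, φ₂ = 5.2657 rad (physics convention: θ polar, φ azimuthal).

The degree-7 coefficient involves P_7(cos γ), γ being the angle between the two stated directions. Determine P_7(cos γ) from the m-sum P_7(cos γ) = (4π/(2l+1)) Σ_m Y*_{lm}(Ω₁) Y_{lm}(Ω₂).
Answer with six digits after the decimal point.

-0.382293

Summing Y*_{l m}(θ₁,φ₁)·Y_{l m}(θ₂,φ₂) over m ∈ [−7, 7]; prefactor 4π/(2·7+1) = 0.837758:
  m=-7: (0.01225 + 0.13642j) × (0.06218 + 0.06926j) = -0.00869 + 0.00933j  (running Σ = -0.00869 + 0.00933j)
  m=-6: (-0.34190 + 0.02629j) × (0.26915 - 0.04850j) = -0.09075 + 0.02366j  (running Σ = -0.09943 + 0.03299j)
  m=-5: (-0.02808 - 0.43857j) × (0.16012 - 0.40673j) = -0.18288 - 0.05880j  (running Σ = -0.28231 - 0.02581j)
  m=-4: (0.19842 - 0.01016j) × (-0.20352 - 0.27195j) = -0.04314 - 0.05189j  (running Σ = -0.32545 - 0.07771j)
  m=-3: (-0.00910 - 0.23701j) × (0.07340 - 0.00656j) = -0.00222 - 0.01734j  (running Σ = -0.32768 - 0.09504j)
  m=-2: (0.32094 - 0.00821j) × (0.16463 - 0.32883j) = 0.05014 - 0.10689j  (running Σ = -0.27754 - 0.20193j)
  m=-1: (-0.00142 - 0.11129j) × (-0.04534 - 0.07341j) = -0.00811 + 0.00515j  (running Σ = -0.28565 - 0.19678j)
  m=0: (0.33516 + 0.00000j) × (0.34300 + 0.00000j) = 0.11496 + 0.00000j  (running Σ = -0.17068 - 0.19678j)
  m=1: (0.00142 - 0.11129j) × (0.04534 - 0.07341j) = -0.00811 - 0.00515j  (running Σ = -0.17879 - 0.20193j)
  m=2: (0.32094 + 0.00821j) × (0.16463 + 0.32883j) = 0.05014 + 0.10689j  (running Σ = -0.12865 - 0.09504j)
  m=3: (0.00910 - 0.23701j) × (-0.07340 - 0.00656j) = -0.00222 + 0.01734j  (running Σ = -0.13088 - 0.07771j)
  m=4: (0.19842 + 0.01016j) × (-0.20352 + 0.27195j) = -0.04314 + 0.05189j  (running Σ = -0.17402 - 0.02581j)
  m=5: (0.02808 - 0.43857j) × (-0.16012 - 0.40673j) = -0.18288 + 0.05880j  (running Σ = -0.35690 + 0.03299j)
  m=6: (-0.34190 - 0.02629j) × (0.26915 + 0.04850j) = -0.09075 - 0.02366j  (running Σ = -0.44764 + 0.00933j)
  m=7: (-0.01225 + 0.13642j) × (-0.06218 + 0.06926j) = -0.00869 - 0.00933j  (running Σ = -0.45633 - 0.00000j)
Total Σ_m = -0.45633 - 0.00000j. Multiply by 0.837758: -0.38229 - 0.00000j. P_7(cos γ) = -0.382293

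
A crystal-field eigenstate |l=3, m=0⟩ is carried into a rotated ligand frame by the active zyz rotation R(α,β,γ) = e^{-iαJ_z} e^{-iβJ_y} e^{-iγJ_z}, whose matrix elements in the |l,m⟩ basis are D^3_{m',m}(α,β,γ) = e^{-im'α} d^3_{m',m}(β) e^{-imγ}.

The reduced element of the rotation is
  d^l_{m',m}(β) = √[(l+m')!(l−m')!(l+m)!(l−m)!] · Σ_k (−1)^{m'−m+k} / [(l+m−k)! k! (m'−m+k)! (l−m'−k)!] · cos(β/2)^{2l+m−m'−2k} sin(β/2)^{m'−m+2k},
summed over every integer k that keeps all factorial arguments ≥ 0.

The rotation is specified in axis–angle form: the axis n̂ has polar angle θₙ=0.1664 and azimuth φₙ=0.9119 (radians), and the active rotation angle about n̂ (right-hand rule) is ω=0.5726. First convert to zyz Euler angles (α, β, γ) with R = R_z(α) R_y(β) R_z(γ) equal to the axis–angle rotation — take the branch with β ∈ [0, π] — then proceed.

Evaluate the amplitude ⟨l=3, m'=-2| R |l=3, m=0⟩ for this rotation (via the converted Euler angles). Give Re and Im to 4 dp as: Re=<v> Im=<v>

Axis–angle → zyz. n̂ = (sinθₙcosφₙ, sinθₙsinφₙ, cosθₙ) = (+0.101408, +0.130961, +0.986187), ω = 0.5726.
R = I cosω + sinω [n̂]ₓ + (1−cosω) n̂n̂ᵀ gives
  R = [+0.842135, -0.532217, +0.086909; +0.536454, +0.843231, -0.034344; -0.055005, +0.075545, +0.995624]
β = atan2(√(R₁₃²+R₂₃²), R₃₃) = 0.093585; α = atan2(R₂₃, R₁₃) mod 2π = 5.906843; γ = atan2(R₃₂, −R₃₁) mod 2π = 0.941450
First d^3_{-2,0}(β=0.0936), then the phase factors e^{-i(-2)α} and e^{-i(0)γ}:
With c≡cos(β/2)=0.998905 and s≡sin(β/2)=0.046776, N=[1·120·6·6]^{1/2}=65.726707
k: max(0,(0)−(-2))=2 … min(3+(0),3−(-2))=3
  k=2: (−1)^0·65.7267/(12)·0.9989^4·0.0468^2 = +0.011932
  k=3: (−1)^1·65.7267/(12)·0.9989^2·0.0468^4 = -0.000026
d^3_{-2,0}(0.0936) = +0.011932 -0.000026 = +0.011905
Phases: e^{-i·(-2)·5.9068}=+0.729856-0.683601i, e^{-i·(0)·0.9415}=+1.000000+0.000000i ⇒ D=+0.008689-0.008139i

Re=0.0087 Im=-0.0081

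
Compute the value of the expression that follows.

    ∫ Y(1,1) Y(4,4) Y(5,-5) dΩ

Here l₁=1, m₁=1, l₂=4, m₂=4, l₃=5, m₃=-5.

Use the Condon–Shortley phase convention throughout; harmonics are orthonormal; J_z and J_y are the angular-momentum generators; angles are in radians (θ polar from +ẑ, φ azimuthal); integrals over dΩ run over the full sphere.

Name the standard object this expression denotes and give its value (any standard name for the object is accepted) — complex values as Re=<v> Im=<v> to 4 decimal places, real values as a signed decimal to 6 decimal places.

This is a Gaunt coefficient — the integral of a triple product of spherical harmonics over the sphere.
Checks pass: Σm=0; 10 even; l₃=5∈[3,5].
(2·1+1)(2·4+1)(2·5+1) = 297
Δ: 0! 2! 8! / 11! → 1/495
sum: t=0:+1/576 = 1/576
3j²(1 4 5; 0 0 0) = Δ·Π!·Σ² = 5/99  (sign -1)
sum: t=0:+1/80640 = 1/80640
3j²(1 4 5; 1 4 -5) = Δ·Π!·Σ² = 1/11  (sign +1)
combine: 4πI² = 297·5/99·1/11 = 15/11
take √, sign -1: I = -0.32941575

Gaunt coefficient, -0.329416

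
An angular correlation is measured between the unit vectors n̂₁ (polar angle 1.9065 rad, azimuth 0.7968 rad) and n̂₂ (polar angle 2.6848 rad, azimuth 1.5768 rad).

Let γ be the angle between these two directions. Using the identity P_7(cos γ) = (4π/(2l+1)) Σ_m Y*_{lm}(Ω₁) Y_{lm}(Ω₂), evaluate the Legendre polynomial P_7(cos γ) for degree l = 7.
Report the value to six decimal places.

0.323568

Expand P_7 via completeness: Σ_{m} conj(Y_{7,m}) at Ω₁ times Y_{7,m} at Ω₂ —
  m=-7: Y*=(0.254625, -0.216910)  Y=(0.000068, 0.001623)  product (0.000369, 0.000398)
  m=-6: Y*=(-0.029850, 0.435657)  Y=(0.012356, -0.000445)  product (-0.000175, 0.005396)
  m=-5: Y*=(-0.075299, -0.084414)  Y=(-0.001741, -0.057986)  product (-0.004764, 0.004513)
  m=-4: Y*=(-0.305008, -0.013920)  Y=(-0.186174, 0.004472)  product (0.056847, 0.001228)
  m=-3: Y*=(0.168686, -0.157524)  Y=(0.007286, 0.404463)  product (0.064942, 0.067080)
  m=-2: Y*=(0.004973, -0.218033)  Y=(0.523703, -0.006289)  product (0.001233, -0.114216)
  m=-1: Y*=(0.184192, 0.188440)  Y=(-0.001146, -0.190822)  product (0.035748, -0.035364)
  m=+0: Y*=(0.189588, -0.000000)  Y=(0.410530, 0.000000)  product (0.077831, 0.000000)
  m=+1: Y*=(-0.184192, 0.188440)  Y=(0.001146, -0.190822)  product (0.035748, 0.035364)
  m=+2: Y*=(0.004973, 0.218033)  Y=(0.523703, 0.006289)  product (0.001233, 0.114216)
  m=+3: Y*=(-0.168686, -0.157524)  Y=(-0.007286, 0.404463)  product (0.064942, -0.067080)
  m=+4: Y*=(-0.305008, 0.013920)  Y=(-0.186174, -0.004472)  product (0.056847, -0.001228)
  m=+5: Y*=(0.075299, -0.084414)  Y=(0.001741, -0.057986)  product (-0.004764, -0.004513)
  m=+6: Y*=(-0.029850, -0.435657)  Y=(0.012356, 0.000445)  product (-0.000175, -0.005396)
  m=+7: Y*=(-0.254625, -0.216910)  Y=(-0.000068, 0.001623)  product (0.000369, -0.000398)
Σ over m = (0.386231, -0.000000); ×(4π/15) → (0.323568, -0.000000). Real part: 0.323568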